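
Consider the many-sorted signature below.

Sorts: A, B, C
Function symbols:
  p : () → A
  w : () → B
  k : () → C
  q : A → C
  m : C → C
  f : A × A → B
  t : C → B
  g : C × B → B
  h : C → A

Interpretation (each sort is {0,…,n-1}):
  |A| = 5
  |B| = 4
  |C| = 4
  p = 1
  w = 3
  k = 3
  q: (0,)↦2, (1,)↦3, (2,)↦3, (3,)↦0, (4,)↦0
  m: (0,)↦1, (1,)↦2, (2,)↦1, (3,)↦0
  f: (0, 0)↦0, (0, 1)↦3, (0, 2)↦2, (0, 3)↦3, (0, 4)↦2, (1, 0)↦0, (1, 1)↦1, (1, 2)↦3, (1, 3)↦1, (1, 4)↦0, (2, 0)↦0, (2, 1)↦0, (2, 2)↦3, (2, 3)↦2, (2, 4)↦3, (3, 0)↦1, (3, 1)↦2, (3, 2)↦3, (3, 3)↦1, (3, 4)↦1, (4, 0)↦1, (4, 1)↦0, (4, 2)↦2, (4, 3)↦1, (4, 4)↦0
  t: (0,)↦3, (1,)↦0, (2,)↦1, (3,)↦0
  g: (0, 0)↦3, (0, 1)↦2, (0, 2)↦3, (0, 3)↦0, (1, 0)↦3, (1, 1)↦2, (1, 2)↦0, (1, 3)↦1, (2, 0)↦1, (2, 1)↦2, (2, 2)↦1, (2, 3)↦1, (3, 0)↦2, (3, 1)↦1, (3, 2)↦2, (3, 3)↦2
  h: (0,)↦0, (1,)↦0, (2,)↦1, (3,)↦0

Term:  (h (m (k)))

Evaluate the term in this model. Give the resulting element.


  k = 3
  (m (k)) = m(3,) = 0
  (h (m (k))) = h(0,) = 0

value = 0


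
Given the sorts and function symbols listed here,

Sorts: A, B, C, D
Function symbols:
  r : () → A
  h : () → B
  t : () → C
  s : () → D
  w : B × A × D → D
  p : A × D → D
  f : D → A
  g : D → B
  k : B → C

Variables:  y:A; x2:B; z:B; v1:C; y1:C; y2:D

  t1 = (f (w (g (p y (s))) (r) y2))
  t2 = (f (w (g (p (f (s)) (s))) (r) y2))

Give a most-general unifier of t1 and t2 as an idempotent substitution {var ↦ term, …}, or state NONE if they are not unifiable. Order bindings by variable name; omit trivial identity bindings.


{y ↦ (f (s))}


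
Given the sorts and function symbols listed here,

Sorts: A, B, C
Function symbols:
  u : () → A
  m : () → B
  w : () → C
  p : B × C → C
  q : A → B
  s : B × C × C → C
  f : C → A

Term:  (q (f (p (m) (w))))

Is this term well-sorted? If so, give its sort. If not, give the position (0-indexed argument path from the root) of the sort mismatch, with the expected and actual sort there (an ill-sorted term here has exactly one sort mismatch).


      (m) : B
      (w) : C
    (p (m) (w)) : C
  (f (p (m) (w))) : A
(q (f (p (m) (w)))) : B

well-sorted; sort = B


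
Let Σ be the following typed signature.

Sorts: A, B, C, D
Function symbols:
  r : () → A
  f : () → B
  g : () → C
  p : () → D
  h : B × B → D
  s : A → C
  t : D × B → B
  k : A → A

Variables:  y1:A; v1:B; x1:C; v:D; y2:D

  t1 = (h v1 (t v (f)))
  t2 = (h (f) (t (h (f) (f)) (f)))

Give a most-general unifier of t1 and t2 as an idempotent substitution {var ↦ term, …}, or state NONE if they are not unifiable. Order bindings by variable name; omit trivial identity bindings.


{v ↦ (h (f) (f)), v1 ↦ (f)}


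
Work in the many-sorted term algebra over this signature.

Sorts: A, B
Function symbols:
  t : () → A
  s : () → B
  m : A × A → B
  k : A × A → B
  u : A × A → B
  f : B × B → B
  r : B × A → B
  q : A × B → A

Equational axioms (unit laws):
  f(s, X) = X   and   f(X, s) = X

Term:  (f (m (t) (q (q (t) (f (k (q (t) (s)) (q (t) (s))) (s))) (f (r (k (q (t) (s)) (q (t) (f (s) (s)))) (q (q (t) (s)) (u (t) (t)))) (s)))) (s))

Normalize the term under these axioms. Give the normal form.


normal form = (m (t) (q (q (t) (k (q (t) (s)) (q (t) (s)))) (r (k (q (t) (s)) (q (t) (s))) (q (q (t) (s)) (u (t) (t))))))

1. (f (m (t) (q (q (t) (f (k (q (t) (s)) (q (t) (s))) (s))) (f (r (k (q (t) (s)) (q (t) (f (s) (s)))) (q (q (t) (s)) (u (t) (t)))) (s)))) (s))  →  (m (t) (q (q (t) (f (k (q (t) (s)) (q (t) (s))) (s))) (f (r (k (q (t) (s)) (q (t) (f (s) (s)))) (q (q (t) (s)) (u (t) (t)))) (s))))
2. (m (t) (q (q (t) (f (k (q (t) (s)) (q (t) (s))) (s))) (f (r (k (q (t) (s)) (q (t) (f (s) (s)))) (q (q (t) (s)) (u (t) (t)))) (s))))  →  (m (t) (q (q (t) (k (q (t) (s)) (q (t) (s)))) (f (r (k (q (t) (s)) (q (t) (f (s) (s)))) (q (q (t) (s)) (u (t) (t)))) (s))))
3. (m (t) (q (q (t) (k (q (t) (s)) (q (t) (s)))) (f (r (k (q (t) (s)) (q (t) (f (s) (s)))) (q (q (t) (s)) (u (t) (t)))) (s))))  →  (m (t) (q (q (t) (k (q (t) (s)) (q (t) (s)))) (r (k (q (t) (s)) (q (t) (f (s) (s)))) (q (q (t) (s)) (u (t) (t))))))
4. (m (t) (q (q (t) (k (q (t) (s)) (q (t) (s)))) (r (k (q (t) (s)) (q (t) (f (s) (s)))) (q (q (t) (s)) (u (t) (t))))))  →  (m (t) (q (q (t) (k (q (t) (s)) (q (t) (s)))) (r (k (q (t) (s)) (q (t) (s))) (q (q (t) (s)) (u (t) (t))))))


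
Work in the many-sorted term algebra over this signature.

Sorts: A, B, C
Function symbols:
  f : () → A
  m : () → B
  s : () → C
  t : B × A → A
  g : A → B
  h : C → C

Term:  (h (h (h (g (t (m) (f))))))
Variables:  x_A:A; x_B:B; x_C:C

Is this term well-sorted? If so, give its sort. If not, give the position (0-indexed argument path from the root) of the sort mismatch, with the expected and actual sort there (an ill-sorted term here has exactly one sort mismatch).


          (m) : B
          (f) : A
        (t (m) (f)) : A
      (g (t (m) (f))) : B
    (h (g (t (m) (f)))) : ✗ arg 0 at [0, 0, 0] has sort B, expected C

ill-sorted at position [0, 0, 0]: expected C, got B


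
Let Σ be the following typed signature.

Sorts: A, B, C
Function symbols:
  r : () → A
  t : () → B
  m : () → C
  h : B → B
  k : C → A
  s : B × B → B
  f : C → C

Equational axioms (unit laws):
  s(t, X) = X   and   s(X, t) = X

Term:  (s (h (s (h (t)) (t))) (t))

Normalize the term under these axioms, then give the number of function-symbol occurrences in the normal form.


1. (s (h (s (h (t)) (t))) (t))  →  (h (s (h (t)) (t)))
2. (h (s (h (t)) (t)))  →  (h (h (t)))
normal form: (h (h (t)))

size = 3


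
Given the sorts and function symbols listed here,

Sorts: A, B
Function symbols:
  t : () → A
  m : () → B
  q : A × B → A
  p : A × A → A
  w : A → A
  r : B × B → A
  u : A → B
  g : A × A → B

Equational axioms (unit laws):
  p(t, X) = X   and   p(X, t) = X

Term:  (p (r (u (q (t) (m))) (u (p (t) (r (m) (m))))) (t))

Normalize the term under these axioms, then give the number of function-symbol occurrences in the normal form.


1. (p (r (u (q (t) (m))) (u (p (t) (r (m) (m))))) (t))  →  (r (u (q (t) (m))) (u (p (t) (r (m) (m)))))
2. (r (u (q (t) (m))) (u (p (t) (r (m) (m)))))  →  (r (u (q (t) (m))) (u (r (m) (m))))
normal form: (r (u (q (t) (m))) (u (r (m) (m))))

size = 9


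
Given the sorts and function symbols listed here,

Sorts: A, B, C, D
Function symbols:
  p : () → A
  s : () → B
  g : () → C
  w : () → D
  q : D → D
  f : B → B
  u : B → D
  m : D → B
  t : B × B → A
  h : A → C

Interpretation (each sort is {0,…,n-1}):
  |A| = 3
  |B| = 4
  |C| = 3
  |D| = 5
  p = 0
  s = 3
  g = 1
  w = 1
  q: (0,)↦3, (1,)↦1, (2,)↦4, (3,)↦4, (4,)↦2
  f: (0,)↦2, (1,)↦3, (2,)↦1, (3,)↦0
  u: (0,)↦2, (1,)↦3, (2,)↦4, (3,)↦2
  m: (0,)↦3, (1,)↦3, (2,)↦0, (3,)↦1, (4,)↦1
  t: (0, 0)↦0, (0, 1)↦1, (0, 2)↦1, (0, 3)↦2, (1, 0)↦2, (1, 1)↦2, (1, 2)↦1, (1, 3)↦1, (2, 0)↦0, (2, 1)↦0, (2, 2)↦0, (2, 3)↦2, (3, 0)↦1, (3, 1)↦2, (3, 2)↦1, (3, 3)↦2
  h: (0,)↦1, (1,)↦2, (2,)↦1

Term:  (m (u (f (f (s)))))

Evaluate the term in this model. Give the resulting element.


value = 1

  s = 3
  (f (s)) = f(3,) = 0
  (f (f (s))) = f(0,) = 2
  (u (f (f (s)))) = u(2,) = 4
  (m (u (f (f (s))))) = m(4,) = 1


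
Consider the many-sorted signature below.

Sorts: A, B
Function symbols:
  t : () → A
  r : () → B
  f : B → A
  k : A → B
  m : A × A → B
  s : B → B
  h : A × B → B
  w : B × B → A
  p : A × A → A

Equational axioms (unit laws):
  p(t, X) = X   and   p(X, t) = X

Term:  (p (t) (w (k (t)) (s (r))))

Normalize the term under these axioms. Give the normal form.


1. (p (t) (w (k (t)) (s (r))))  →  (w (k (t)) (s (r)))

normal form = (w (k (t)) (s (r)))


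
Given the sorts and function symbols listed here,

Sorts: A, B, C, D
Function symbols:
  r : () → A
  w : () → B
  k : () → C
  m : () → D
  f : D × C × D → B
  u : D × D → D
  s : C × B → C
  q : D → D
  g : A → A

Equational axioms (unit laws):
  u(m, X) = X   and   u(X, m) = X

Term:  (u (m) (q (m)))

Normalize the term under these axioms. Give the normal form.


normal form = (q (m))

1. (u (m) (q (m)))  →  (q (m))


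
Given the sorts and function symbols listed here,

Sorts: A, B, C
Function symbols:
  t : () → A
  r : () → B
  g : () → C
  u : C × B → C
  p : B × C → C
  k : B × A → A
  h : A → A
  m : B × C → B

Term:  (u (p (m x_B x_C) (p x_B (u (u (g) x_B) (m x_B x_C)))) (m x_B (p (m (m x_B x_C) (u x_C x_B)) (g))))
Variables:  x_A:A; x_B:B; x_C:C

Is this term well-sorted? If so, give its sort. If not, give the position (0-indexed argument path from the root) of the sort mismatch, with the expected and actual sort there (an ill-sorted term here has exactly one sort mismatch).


      x_B : B
      x_C : C
    (m x_B x_C) : B
      x_B : B
          (g) : C
          x_B : B
        (u (g) x_B) : C
          x_B : B
          x_C : C
        (m x_B x_C) : B
      (u (u (g) x_B) (m x_B x_C)) : C
    (p x_B (u (u (g) x_B) (m x_B x_C))) : C
  (p (m x_B x_C) (p x_B (u (u (g) x_B) (m x_B x_C)))) : C
    x_B : B
          x_B : B
          x_C : C
        (m x_B x_C) : B
          x_C : C
          x_B : B
        (u x_C x_B) : C
      (m (m x_B x_C) (u x_C x_B)) : B
      (g) : C
    (p (m (m x_B x_C) (u x_C x_B)) (g)) : C
  (m x_B (p (m (m x_B x_C) (u x_C x_B)) (g))) : B
(u (p (m x_B x_C) (p x_B (u (u (g) x_B) (m x_B x_C)))) (m x_B (p (m (m x_B x_C) (u x_C x_B)) (g)))) : C

well-sorted; sort = C


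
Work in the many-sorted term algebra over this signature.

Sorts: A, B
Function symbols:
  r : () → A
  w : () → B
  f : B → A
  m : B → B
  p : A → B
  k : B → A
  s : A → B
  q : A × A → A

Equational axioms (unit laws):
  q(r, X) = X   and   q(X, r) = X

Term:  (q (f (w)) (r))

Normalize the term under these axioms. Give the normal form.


normal form = (f (w))

1. (q (f (w)) (r))  →  (f (w))


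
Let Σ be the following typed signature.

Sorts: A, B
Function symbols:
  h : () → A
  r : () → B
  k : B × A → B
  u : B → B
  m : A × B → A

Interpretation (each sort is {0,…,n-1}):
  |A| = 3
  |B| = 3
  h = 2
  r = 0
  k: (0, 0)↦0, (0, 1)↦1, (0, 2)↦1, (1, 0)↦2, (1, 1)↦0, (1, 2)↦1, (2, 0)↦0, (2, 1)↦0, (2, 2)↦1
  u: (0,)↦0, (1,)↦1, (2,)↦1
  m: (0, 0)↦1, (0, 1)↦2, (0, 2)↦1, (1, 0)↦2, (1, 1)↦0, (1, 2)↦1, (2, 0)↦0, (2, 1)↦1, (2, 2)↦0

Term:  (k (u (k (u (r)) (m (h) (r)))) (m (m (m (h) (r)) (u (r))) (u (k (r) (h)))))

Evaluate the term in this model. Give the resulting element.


value = 0

  r = 0
  (u (r)) = u(0,) = 0
  h = 2
  r = 0
  (m (h) (r)) = m(2, 0) = 0
  (k (u (r)) (m (h) (r))) = k(0, 0) = 0
  (u (k (u (r)) (m (h) (r)))) = u(0,) = 0
  h = 2
  r = 0
  (m (h) (r)) = m(2, 0) = 0
  r = 0
  (u (r)) = u(0,) = 0
  (m (m (h) (r)) (u (r))) = m(0, 0) = 1
  r = 0
  h = 2
  (k (r) (h)) = k(0, 2) = 1
  (u (k (r) (h))) = u(1,) = 1
  (m (m (m (h) (r)) (u (r))) (u (k (r) (h)))) = m(1, 1) = 0
  (k (u (k (u (r)) (m (h) (r)))) (m (m (m (h) (r)) (u (r))) (u (k (r) (h))))) = k(0, 0) = 0


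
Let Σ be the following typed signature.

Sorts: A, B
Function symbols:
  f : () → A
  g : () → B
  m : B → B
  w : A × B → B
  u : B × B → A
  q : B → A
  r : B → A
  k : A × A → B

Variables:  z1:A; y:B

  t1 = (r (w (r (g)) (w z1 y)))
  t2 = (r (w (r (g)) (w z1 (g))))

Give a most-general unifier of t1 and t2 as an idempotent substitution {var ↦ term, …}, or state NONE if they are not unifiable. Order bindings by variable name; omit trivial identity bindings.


{y ↦ (g)}


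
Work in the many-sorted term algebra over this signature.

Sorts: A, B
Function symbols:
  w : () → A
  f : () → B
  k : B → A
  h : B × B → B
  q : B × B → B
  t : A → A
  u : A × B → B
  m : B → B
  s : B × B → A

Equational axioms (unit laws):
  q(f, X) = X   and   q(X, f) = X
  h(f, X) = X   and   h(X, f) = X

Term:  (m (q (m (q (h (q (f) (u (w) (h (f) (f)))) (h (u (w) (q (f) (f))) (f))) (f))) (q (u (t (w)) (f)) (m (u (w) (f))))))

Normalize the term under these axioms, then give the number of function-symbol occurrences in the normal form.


size = 19

1. (m (q (m (q (h (q (f) (u (w) (h (f) (f)))) (h (u (w) (q (f) (f))) (f))) (f))) (q (u (t (w)) (f)) (m (u (w) (f))))))  →  (m (q (m (h (q (f) (u (w) (h (f) (f)))) (h (u (w) (q (f) (f))) (f)))) (q (u (t (w)) (f)) (m (u (w) (f))))))
2. (m (q (m (h (q (f) (u (w) (h (f) (f)))) (h (u (w) (q (f) (f))) (f)))) (q (u (t (w)) (f)) (m (u (w) (f))))))  →  (m (q (m (h (u (w) (h (f) (f))) (h (u (w) (q (f) (f))) (f)))) (q (u (t (w)) (f)) (m (u (w) (f))))))
3. (m (q (m (h (u (w) (h (f) (f))) (h (u (w) (q (f) (f))) (f)))) (q (u (t (w)) (f)) (m (u (w) (f))))))  →  (m (q (m (h (u (w) (f)) (h (u (w) (q (f) (f))) (f)))) (q (u (t (w)) (f)) (m (u (w) (f))))))
4. (m (q (m (h (u (w) (f)) (h (u (w) (q (f) (f))) (f)))) (q (u (t (w)) (f)) (m (u (w) (f))))))  →  (m (q (m (h (u (w) (f)) (u (w) (q (f) (f))))) (q (u (t (w)) (f)) (m (u (w) (f))))))
5. (m (q (m (h (u (w) (f)) (u (w) (q (f) (f))))) (q (u (t (w)) (f)) (m (u (w) (f))))))  →  (m (q (m (h (u (w) (f)) (u (w) (f)))) (q (u (t (w)) (f)) (m (u (w) (f))))))
normal form: (m (q (m (h (u (w) (f)) (u (w) (f)))) (q (u (t (w)) (f)) (m (u (w) (f))))))


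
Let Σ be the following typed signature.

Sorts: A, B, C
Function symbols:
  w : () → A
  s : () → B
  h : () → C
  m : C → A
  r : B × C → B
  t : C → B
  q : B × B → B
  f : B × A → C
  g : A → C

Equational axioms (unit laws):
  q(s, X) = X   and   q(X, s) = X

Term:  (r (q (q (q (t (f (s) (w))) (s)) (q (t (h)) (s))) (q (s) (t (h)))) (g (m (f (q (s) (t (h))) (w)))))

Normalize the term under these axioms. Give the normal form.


1. (r (q (q (q (t (f (s) (w))) (s)) (q (t (h)) (s))) (q (s) (t (h)))) (g (m (f (q (s) (t (h))) (w)))))  →  (r (q (q (t (f (s) (w))) (q (t (h)) (s))) (q (s) (t (h)))) (g (m (f (q (s) (t (h))) (w)))))
2. (r (q (q (t (f (s) (w))) (q (t (h)) (s))) (q (s) (t (h)))) (g (m (f (q (s) (t (h))) (w)))))  →  (r (q (q (t (f (s) (w))) (t (h))) (q (s) (t (h)))) (g (m (f (q (s) (t (h))) (w)))))
3. (r (q (q (t (f (s) (w))) (t (h))) (q (s) (t (h)))) (g (m (f (q (s) (t (h))) (w)))))  →  (r (q (q (t (f (s) (w))) (t (h))) (t (h))) (g (m (f (q (s) (t (h))) (w)))))
4. (r (q (q (t (f (s) (w))) (t (h))) (t (h))) (g (m (f (q (s) (t (h))) (w)))))  →  (r (q (q (t (f (s) (w))) (t (h))) (t (h))) (g (m (f (t (h)) (w)))))

normal form = (r (q (q (t (f (s) (w))) (t (h))) (t (h))) (g (m (f (t (h)) (w)))))


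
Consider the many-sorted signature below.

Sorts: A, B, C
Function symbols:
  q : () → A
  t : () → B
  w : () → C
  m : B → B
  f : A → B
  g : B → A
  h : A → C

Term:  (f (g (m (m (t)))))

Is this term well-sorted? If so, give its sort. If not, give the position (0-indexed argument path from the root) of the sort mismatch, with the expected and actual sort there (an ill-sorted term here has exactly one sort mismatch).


well-sorted; sort = B

        (t) : B
      (m (t)) : B
    (m (m (t))) : B
  (g (m (m (t)))) : A
(f (g (m (m (t))))) : B


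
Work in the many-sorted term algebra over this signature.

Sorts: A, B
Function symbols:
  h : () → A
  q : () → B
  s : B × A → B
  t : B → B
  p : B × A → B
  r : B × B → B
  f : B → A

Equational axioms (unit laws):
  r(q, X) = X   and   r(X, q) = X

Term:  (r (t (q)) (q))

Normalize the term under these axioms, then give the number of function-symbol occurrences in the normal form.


1. (r (t (q)) (q))  →  (t (q))
normal form: (t (q))

size = 2


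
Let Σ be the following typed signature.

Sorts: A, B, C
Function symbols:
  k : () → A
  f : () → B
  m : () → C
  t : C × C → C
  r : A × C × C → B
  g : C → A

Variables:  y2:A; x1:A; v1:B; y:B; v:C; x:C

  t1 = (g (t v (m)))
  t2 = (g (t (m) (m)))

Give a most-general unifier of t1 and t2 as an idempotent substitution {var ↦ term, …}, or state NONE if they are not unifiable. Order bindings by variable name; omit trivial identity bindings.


{v ↦ (m)}


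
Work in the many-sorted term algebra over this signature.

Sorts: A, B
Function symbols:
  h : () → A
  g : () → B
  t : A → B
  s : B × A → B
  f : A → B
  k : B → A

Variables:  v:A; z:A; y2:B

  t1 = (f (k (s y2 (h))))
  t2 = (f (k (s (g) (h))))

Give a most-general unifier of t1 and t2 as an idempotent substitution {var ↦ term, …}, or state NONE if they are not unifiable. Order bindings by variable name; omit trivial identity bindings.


{y2 ↦ (g)}


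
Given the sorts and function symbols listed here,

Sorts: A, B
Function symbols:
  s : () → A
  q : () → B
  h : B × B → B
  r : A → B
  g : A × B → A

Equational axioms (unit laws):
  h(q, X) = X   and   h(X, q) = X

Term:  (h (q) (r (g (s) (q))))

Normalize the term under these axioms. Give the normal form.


normal form = (r (g (s) (q)))

1. (h (q) (r (g (s) (q))))  →  (r (g (s) (q)))


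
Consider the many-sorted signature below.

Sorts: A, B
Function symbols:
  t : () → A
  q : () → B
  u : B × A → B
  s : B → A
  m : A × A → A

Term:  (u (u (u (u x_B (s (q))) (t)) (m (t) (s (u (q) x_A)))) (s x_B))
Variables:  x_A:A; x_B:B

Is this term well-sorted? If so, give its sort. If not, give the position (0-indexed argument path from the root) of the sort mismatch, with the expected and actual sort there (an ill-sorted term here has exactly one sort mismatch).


well-sorted; sort = B

        x_B : B
          (q) : B
        (s (q)) : A
      (u x_B (s (q))) : B
      (t) : A
    (u (u x_B (s (q))) (t)) : B
      (t) : A
          (q) : B
          x_A : A
        (u (q) x_A) : B
      (s (u (q) x_A)) : A
    (m (t) (s (u (q) x_A))) : A
  (u (u (u x_B (s (q))) (t)) (m (t) (s (u (q) x_A)))) : B
    x_B : B
  (s x_B) : A
(u (u (u (u x_B (s (q))) (t)) (m (t) (s (u (q) x_A)))) (s x_B)) : B


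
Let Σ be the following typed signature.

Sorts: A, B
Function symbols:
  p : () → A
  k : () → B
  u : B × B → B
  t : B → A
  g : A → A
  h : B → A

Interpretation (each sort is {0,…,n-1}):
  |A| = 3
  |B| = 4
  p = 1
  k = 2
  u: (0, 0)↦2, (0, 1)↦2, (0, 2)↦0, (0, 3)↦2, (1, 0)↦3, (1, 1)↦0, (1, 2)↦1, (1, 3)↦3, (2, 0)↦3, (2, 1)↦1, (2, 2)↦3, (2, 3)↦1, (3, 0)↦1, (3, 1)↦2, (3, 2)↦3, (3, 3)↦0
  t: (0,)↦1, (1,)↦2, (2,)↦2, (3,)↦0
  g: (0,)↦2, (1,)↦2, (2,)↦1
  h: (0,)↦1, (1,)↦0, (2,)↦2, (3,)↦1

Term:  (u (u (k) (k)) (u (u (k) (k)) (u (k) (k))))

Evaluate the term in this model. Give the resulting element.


  k = 2
  k = 2
  (u (k) (k)) = u(2, 2) = 3
  k = 2
  k = 2
  (u (k) (k)) = u(2, 2) = 3
  k = 2
  k = 2
  (u (k) (k)) = u(2, 2) = 3
  (u (u (k) (k)) (u (k) (k))) = u(3, 3) = 0
  (u (u (k) (k)) (u (u (k) (k)) (u (k) (k)))) = u(3, 0) = 1

value = 1


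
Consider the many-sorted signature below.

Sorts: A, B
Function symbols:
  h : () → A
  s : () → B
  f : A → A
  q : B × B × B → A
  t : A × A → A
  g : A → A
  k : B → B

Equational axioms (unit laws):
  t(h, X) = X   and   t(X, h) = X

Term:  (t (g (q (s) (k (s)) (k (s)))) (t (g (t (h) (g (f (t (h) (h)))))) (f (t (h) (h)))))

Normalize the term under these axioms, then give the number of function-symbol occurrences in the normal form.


1. (t (g (q (s) (k (s)) (k (s)))) (t (g (t (h) (g (f (t (h) (h)))))) (f (t (h) (h)))))  →  (t (g (q (s) (k (s)) (k (s)))) (t (g (g (f (t (h) (h))))) (f (t (h) (h)))))
2. (t (g (q (s) (k (s)) (k (s)))) (t (g (g (f (t (h) (h))))) (f (t (h) (h)))))  →  (t (g (q (s) (k (s)) (k (s)))) (t (g (g (f (h)))) (f (t (h) (h)))))
3. (t (g (q (s) (k (s)) (k (s)))) (t (g (g (f (h)))) (f (t (h) (h)))))  →  (t (g (q (s) (k (s)) (k (s)))) (t (g (g (f (h)))) (f (h))))
normal form: (t (g (q (s) (k (s)) (k (s)))) (t (g (g (f (h)))) (f (h))))

size = 15


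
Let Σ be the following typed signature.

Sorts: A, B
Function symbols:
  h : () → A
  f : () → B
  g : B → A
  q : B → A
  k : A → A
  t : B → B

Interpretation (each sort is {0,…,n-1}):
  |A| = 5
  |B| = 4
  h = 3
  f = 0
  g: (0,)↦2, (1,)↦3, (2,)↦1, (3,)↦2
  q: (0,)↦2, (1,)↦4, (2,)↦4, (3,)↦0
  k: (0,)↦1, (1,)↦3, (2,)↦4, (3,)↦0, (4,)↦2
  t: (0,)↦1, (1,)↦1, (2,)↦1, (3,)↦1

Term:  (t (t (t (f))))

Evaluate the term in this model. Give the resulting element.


  f = 0
  (t (f)) = t(0,) = 1
  (t (t (f))) = t(1,) = 1
  (t (t (t (f)))) = t(1,) = 1

value = 1


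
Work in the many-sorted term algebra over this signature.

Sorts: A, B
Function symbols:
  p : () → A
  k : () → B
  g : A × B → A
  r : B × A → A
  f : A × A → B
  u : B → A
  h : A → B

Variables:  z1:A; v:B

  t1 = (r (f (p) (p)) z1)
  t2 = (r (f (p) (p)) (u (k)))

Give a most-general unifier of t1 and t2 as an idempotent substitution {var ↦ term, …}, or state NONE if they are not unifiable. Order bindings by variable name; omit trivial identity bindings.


{z1 ↦ (u (k))}


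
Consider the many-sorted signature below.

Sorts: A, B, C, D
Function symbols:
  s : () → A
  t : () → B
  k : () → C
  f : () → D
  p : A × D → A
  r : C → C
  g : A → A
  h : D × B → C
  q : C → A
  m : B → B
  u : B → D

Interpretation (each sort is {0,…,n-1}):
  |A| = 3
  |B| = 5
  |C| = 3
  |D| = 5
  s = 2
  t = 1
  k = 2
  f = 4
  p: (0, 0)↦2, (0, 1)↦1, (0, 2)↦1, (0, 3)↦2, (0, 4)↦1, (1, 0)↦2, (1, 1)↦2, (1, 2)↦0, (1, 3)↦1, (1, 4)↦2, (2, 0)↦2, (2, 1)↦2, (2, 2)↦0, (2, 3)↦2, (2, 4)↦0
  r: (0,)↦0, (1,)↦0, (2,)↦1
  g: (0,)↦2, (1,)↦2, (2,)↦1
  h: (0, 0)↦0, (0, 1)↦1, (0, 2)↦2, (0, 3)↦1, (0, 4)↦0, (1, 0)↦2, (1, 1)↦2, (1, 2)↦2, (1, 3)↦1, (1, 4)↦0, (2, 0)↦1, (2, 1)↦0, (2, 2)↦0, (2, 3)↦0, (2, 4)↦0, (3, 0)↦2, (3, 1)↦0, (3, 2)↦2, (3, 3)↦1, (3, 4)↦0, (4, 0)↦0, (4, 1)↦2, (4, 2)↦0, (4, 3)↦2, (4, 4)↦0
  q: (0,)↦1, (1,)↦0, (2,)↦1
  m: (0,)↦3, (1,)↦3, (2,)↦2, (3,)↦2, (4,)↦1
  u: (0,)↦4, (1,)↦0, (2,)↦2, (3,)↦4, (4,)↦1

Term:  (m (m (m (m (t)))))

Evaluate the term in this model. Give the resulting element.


  t = 1
  (m (t)) = m(1,) = 3
  (m (m (t))) = m(3,) = 2
  (m (m (m (t)))) = m(2,) = 2
  (m (m (m (m (t))))) = m(2,) = 2

value = 2


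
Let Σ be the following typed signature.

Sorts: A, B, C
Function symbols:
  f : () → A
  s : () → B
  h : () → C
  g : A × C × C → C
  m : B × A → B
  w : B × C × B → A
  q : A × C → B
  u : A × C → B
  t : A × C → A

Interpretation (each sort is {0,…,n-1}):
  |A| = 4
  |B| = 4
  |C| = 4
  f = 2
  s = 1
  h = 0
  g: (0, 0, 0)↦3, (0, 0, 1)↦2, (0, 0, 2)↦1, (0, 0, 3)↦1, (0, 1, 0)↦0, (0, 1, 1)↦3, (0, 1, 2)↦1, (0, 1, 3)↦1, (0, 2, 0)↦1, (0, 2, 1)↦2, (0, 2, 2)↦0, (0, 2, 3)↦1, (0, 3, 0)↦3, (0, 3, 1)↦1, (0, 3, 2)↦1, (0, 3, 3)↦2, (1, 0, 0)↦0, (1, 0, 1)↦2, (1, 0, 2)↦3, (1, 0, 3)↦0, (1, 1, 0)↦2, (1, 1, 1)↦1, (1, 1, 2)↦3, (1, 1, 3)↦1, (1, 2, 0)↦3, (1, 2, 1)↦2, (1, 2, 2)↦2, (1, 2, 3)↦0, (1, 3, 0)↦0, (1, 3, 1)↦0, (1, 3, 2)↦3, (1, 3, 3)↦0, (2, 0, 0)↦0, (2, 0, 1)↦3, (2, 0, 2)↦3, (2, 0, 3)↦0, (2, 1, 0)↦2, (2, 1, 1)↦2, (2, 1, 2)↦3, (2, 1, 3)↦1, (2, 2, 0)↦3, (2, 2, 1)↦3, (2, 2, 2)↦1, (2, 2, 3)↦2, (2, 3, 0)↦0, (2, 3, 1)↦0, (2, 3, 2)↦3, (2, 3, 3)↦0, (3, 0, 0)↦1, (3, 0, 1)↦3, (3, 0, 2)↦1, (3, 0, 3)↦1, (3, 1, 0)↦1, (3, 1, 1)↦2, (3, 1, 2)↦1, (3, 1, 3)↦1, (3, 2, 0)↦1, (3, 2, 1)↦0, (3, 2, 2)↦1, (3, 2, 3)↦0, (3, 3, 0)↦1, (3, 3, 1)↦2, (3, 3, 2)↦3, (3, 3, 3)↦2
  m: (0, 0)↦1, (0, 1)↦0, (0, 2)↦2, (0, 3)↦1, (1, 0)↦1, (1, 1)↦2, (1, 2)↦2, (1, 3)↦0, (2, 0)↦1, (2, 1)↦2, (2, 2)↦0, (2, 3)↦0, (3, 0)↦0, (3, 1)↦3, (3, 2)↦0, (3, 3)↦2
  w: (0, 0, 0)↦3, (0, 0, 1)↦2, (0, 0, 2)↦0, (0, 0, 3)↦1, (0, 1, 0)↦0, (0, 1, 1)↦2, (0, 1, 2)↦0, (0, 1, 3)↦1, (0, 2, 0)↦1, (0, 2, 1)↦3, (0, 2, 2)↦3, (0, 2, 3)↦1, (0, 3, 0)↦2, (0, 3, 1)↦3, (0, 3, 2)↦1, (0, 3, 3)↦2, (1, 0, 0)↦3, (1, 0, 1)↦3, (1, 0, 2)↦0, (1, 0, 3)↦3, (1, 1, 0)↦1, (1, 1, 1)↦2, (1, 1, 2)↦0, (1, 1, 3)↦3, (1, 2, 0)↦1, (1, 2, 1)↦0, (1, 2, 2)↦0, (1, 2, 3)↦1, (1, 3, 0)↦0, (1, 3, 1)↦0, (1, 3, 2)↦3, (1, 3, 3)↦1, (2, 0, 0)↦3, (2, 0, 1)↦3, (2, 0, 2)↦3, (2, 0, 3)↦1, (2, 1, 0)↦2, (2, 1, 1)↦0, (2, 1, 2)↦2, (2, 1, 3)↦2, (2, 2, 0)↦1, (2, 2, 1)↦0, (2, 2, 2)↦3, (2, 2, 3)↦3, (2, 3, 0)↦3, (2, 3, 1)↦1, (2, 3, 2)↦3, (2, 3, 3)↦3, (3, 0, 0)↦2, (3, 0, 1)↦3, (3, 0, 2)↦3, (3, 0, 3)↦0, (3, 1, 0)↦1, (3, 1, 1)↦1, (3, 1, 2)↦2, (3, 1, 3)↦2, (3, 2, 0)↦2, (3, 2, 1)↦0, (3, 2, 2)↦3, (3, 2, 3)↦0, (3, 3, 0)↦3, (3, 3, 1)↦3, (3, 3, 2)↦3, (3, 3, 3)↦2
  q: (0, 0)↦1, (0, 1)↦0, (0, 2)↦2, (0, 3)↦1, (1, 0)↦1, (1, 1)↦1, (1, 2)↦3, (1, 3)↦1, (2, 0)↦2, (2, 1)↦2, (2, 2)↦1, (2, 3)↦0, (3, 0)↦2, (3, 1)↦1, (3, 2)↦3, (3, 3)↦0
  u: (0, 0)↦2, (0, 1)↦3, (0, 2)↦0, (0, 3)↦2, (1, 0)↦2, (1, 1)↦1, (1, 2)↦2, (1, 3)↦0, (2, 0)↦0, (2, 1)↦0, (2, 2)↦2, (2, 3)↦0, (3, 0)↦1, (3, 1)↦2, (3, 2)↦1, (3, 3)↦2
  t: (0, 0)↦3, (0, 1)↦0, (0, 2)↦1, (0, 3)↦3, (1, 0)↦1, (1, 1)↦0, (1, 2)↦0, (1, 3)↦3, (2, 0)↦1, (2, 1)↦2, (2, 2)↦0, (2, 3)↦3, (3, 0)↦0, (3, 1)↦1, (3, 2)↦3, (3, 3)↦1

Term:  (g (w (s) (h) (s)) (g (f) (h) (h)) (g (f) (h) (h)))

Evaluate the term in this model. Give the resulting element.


  s = 1
  h = 0
  s = 1
  (w (s) (h) (s)) = w(1, 0, 1) = 3
  f = 2
  h = 0
  h = 0
  (g (f) (h) (h)) = g(2, 0, 0) = 0
  f = 2
  h = 0
  h = 0
  (g (f) (h) (h)) = g(2, 0, 0) = 0
  (g (w (s) (h) (s)) (g (f) (h) (h)) (g (f) (h) (h))) = g(3, 0, 0) = 1

value = 1


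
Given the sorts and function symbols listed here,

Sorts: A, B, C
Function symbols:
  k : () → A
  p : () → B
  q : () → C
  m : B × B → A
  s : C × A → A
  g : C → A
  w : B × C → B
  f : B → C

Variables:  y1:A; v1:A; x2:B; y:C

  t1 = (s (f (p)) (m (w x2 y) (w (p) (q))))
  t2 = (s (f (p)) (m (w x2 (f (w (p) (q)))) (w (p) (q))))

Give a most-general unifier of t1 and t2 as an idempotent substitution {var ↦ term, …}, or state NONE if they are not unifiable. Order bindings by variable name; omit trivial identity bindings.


{y ↦ (f (w (p) (q)))}


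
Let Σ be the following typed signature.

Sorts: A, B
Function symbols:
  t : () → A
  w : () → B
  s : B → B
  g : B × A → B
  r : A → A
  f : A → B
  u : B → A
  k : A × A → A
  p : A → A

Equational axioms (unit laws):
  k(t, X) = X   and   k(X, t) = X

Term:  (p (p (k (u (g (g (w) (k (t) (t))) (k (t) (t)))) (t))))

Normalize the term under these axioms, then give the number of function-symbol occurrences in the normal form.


size = 8

1. (p (p (k (u (g (g (w) (k (t) (t))) (k (t) (t)))) (t))))  →  (p (p (u (g (g (w) (k (t) (t))) (k (t) (t))))))
2. (p (p (u (g (g (w) (k (t) (t))) (k (t) (t))))))  →  (p (p (u (g (g (w) (t)) (k (t) (t))))))
3. (p (p (u (g (g (w) (t)) (k (t) (t))))))  →  (p (p (u (g (g (w) (t)) (t)))))
normal form: (p (p (u (g (g (w) (t)) (t)))))


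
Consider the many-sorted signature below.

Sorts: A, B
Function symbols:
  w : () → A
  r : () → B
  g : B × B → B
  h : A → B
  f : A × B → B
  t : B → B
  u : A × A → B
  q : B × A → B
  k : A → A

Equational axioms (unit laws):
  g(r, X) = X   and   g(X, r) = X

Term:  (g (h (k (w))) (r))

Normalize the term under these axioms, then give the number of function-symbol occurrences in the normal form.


size = 3

1. (g (h (k (w))) (r))  →  (h (k (w)))
normal form: (h (k (w)))


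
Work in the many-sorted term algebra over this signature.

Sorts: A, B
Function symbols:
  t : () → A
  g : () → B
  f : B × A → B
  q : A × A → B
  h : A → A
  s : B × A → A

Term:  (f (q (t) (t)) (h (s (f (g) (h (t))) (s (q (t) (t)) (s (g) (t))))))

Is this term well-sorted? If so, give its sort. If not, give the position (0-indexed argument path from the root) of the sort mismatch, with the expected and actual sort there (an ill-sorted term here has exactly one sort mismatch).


well-sorted; sort = B

    (t) : A
    (t) : A
  (q (t) (t)) : B
        (g) : B
          (t) : A
        (h (t)) : A
      (f (g) (h (t))) : B
          (t) : A
          (t) : A
        (q (t) (t)) : B
          (g) : B
          (t) : A
        (s (g) (t)) : A
      (s (q (t) (t)) (s (g) (t))) : A
    (s (f (g) (h (t))) (s (q (t) (t)) (s (g) (t)))) : A
  (h (s (f (g) (h (t))) (s (q (t) (t)) (s (g) (t))))) : A
(f (q (t) (t)) (h (s (f (g) (h (t))) (s (q (t) (t)) (s (g) (t)))))) : B


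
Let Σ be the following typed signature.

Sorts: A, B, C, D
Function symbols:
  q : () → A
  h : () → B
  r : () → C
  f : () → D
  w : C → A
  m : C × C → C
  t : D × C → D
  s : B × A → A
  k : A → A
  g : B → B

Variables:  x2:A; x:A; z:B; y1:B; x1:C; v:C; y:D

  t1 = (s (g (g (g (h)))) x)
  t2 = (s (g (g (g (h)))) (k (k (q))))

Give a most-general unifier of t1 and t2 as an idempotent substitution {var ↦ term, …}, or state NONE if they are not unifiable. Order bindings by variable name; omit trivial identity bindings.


{x ↦ (k (k (q)))}


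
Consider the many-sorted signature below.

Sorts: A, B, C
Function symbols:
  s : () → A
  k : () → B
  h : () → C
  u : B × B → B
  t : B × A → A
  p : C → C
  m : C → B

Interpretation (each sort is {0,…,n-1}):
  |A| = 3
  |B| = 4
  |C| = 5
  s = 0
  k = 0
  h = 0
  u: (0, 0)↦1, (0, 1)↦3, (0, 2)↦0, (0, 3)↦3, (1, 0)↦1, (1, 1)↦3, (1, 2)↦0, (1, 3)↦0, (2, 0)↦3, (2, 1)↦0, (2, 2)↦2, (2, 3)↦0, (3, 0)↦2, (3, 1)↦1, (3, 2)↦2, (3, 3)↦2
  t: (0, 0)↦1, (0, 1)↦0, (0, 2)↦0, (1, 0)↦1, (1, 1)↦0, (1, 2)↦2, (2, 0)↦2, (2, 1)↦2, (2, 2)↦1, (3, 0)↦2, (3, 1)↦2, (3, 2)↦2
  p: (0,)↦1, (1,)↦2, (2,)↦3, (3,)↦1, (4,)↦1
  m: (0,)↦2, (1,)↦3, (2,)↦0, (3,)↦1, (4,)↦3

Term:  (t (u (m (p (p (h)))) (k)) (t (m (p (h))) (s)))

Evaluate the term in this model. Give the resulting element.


value = 2

  h = 0
  (p (h)) = p(0,) = 1
  (p (p (h))) = p(1,) = 2
  (m (p (p (h)))) = m(2,) = 0
  k = 0
  (u (m (p (p (h)))) (k)) = u(0, 0) = 1
  h = 0
  (p (h)) = p(0,) = 1
  (m (p (h))) = m(1,) = 3
  s = 0
  (t (m (p (h))) (s)) = t(3, 0) = 2
  (t (u (m (p (p (h)))) (k)) (t (m (p (h))) (s))) = t(1, 2) = 2


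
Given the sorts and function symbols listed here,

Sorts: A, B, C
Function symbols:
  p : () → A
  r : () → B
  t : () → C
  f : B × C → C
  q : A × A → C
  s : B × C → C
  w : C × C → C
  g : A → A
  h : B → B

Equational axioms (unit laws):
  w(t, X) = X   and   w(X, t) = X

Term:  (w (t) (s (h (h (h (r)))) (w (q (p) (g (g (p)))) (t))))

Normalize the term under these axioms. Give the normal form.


1. (w (t) (s (h (h (h (r)))) (w (q (p) (g (g (p)))) (t))))  →  (s (h (h (h (r)))) (w (q (p) (g (g (p)))) (t)))
2. (s (h (h (h (r)))) (w (q (p) (g (g (p)))) (t)))  →  (s (h (h (h (r)))) (q (p) (g (g (p)))))

normal form = (s (h (h (h (r)))) (q (p) (g (g (p)))))


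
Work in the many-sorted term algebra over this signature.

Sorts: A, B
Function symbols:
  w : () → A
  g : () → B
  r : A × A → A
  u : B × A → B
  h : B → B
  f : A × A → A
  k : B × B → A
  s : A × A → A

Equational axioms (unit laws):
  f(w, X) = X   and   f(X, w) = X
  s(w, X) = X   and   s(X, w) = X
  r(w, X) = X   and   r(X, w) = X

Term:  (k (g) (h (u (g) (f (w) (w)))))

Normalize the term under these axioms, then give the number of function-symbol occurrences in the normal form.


1. (k (g) (h (u (g) (f (w) (w)))))  →  (k (g) (h (u (g) (w))))
normal form: (k (g) (h (u (g) (w))))

size = 6


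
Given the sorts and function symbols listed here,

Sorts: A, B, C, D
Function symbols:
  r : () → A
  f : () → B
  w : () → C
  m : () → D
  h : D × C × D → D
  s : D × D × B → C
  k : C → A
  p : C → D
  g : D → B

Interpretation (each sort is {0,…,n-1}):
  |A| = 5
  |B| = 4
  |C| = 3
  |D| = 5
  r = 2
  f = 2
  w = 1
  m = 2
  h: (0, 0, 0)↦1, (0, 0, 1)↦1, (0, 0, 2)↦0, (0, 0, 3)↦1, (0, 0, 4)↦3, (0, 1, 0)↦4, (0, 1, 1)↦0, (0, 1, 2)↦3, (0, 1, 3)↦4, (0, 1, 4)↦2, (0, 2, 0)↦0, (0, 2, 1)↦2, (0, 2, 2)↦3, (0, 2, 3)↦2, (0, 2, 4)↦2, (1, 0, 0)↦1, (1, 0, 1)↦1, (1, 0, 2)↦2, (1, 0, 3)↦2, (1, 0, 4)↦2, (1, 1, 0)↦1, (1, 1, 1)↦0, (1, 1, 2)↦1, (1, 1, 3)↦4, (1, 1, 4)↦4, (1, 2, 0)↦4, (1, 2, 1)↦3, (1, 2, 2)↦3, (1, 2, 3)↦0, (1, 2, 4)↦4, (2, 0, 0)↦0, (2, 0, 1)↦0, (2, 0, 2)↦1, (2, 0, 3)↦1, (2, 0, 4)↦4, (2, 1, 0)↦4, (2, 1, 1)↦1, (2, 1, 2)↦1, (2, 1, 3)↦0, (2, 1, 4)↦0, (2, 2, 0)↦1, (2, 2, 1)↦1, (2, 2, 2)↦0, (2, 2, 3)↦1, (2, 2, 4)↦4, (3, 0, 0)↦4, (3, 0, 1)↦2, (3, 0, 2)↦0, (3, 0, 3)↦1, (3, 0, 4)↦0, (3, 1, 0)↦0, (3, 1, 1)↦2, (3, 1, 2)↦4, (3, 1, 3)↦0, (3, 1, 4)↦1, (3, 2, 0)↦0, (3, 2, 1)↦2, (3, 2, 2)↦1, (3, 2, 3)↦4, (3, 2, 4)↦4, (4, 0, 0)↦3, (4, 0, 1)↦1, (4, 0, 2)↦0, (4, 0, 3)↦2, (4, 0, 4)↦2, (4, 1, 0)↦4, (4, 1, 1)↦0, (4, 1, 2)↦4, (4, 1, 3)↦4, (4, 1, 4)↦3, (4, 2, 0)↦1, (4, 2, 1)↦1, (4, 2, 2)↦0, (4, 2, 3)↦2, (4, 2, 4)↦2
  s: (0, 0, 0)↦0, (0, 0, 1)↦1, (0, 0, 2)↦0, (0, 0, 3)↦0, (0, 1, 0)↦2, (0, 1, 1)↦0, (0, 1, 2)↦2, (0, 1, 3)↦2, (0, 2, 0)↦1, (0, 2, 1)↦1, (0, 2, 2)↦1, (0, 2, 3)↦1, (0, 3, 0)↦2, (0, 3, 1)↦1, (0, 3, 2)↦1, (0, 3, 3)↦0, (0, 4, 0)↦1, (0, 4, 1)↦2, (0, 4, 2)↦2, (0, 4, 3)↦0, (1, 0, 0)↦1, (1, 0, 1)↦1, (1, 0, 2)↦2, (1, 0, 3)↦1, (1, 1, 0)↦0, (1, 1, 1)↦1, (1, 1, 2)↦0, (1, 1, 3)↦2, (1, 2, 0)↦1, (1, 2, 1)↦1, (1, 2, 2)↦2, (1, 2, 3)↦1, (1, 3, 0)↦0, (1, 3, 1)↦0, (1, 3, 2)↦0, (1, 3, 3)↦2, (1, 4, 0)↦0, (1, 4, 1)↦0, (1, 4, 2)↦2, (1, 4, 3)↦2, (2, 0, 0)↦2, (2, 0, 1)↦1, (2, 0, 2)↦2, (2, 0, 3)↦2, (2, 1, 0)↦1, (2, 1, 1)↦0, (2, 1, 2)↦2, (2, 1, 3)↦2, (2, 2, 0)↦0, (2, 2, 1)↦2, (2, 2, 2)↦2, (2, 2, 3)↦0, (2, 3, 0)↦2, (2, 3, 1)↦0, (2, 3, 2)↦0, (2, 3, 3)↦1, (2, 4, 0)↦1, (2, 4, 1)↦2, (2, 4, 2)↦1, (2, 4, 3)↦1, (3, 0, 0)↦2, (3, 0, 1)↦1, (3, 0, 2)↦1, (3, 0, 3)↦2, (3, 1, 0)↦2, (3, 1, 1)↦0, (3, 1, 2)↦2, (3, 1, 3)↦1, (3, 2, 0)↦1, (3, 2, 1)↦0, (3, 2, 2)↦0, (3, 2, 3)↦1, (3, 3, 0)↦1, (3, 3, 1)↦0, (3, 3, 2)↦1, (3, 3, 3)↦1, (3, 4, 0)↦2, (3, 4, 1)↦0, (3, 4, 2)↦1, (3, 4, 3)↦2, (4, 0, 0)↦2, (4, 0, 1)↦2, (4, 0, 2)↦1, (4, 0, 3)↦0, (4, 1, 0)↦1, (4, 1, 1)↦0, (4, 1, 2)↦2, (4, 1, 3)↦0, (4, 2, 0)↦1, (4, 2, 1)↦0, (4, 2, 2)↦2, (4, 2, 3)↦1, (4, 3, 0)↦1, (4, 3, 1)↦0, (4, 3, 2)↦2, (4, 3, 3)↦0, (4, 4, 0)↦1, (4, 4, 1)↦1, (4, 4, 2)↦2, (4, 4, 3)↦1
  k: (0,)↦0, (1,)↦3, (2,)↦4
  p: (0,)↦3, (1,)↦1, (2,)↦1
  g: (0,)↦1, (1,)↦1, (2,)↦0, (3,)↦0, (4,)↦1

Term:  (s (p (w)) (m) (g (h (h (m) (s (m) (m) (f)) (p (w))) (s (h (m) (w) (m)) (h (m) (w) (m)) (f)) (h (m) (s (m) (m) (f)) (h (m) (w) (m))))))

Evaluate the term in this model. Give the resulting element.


value = 1

  w = 1
  (p (w)) = p(1,) = 1
  m = 2
  m = 2
  m = 2
  m = 2
  f = 2
  (s (m) (m) (f)) = s(2, 2, 2) = 2
  w = 1
  (p (w)) = p(1,) = 1
  (h (m) (s (m) (m) (f)) (p (w))) = h(2, 2, 1) = 1
  m = 2
  w = 1
  m = 2
  (h (m) (w) (m)) = h(2, 1, 2) = 1
  m = 2
  w = 1
  m = 2
  (h (m) (w) (m)) = h(2, 1, 2) = 1
  f = 2
  (s (h (m) (w) (m)) (h (m) (w) (m)) (f)) = s(1, 1, 2) = 0
  m = 2
  m = 2
  m = 2
  f = 2
  (s (m) (m) (f)) = s(2, 2, 2) = 2
  m = 2
  w = 1
  m = 2
  (h (m) (w) (m)) = h(2, 1, 2) = 1
  (h (m) (s (m) (m) (f)) (h (m) (w) (m))) = h(2, 2, 1) = 1
  (h (h (m) (s (m) (m) (f)) (p (w))) (s (h (m) (w) (m)) (h (m) (w) (m)) (f)) (h (m) (s (m) (m) (f)) (h (m) (w) (m)))) = h(1, 0, 1) = 1
  (g (h (h (m) (s (m) (m) (f)) (p (w))) (s (h (m) (w) (m)) (h (m) (w) (m)) (f)) (h (m) (s (m) (m) (f)) (h (m) (w) (m))))) = g(1,) = 1
  (s (p (w)) (m) (g (h (h (m) (s (m) (m) (f)) (p (w))) (s (h (m) (w) (m)) (h (m) (w) (m)) (f)) (h (m) (s (m) (m) (f)) (h (m) (w) (m)))))) = s(1, 2, 1) = 1


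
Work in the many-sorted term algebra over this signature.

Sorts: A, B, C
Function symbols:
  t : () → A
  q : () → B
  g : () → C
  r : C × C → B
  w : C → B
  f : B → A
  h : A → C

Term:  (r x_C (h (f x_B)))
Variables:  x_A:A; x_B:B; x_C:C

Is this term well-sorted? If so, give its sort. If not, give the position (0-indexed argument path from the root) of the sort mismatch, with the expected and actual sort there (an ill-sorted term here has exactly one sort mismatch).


well-sorted; sort = B

  x_C : C
      x_B : B
    (f x_B) : A
  (h (f x_B)) : C
(r x_C (h (f x_B))) : B


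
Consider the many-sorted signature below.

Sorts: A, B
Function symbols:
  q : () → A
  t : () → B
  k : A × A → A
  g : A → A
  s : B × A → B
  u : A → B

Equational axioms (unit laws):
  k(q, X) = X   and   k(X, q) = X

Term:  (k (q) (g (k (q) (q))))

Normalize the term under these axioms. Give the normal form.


1. (k (q) (g (k (q) (q))))  →  (g (k (q) (q)))
2. (g (k (q) (q)))  →  (g (q))

normal form = (g (q))


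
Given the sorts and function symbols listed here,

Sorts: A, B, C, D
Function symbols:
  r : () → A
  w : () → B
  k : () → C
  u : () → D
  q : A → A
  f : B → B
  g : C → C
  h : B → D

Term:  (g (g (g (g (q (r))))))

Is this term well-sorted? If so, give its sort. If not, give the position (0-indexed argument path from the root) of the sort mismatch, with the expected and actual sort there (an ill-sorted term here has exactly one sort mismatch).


          (r) : A
        (q (r)) : A
      (g (q (r))) : ✗ arg 0 at [0, 0, 0, 0] has sort A, expected C

ill-sorted at position [0, 0, 0, 0]: expected C, got A


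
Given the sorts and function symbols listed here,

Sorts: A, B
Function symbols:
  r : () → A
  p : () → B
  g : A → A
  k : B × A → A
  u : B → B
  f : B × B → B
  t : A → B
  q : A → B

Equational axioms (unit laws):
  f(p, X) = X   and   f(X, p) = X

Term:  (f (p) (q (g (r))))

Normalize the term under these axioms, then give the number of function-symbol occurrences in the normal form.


1. (f (p) (q (g (r))))  →  (q (g (r)))
normal form: (q (g (r)))

size = 3


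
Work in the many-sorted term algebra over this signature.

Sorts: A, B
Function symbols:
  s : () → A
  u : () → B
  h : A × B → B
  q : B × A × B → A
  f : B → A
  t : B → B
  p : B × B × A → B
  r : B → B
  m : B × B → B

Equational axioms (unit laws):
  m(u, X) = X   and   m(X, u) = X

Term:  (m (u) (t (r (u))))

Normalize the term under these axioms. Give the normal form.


normal form = (t (r (u)))

1. (m (u) (t (r (u))))  →  (t (r (u)))


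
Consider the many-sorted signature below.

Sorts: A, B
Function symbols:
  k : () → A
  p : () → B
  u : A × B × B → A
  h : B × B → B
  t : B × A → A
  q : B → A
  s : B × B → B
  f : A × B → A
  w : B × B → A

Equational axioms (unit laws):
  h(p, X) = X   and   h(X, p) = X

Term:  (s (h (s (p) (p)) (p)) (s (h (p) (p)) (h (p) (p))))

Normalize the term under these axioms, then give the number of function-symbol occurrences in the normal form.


size = 7

1. (s (h (s (p) (p)) (p)) (s (h (p) (p)) (h (p) (p))))  →  (s (s (p) (p)) (s (h (p) (p)) (h (p) (p))))
2. (s (s (p) (p)) (s (h (p) (p)) (h (p) (p))))  →  (s (s (p) (p)) (s (p) (h (p) (p))))
3. (s (s (p) (p)) (s (p) (h (p) (p))))  →  (s (s (p) (p)) (s (p) (p)))
normal form: (s (s (p) (p)) (s (p) (p)))


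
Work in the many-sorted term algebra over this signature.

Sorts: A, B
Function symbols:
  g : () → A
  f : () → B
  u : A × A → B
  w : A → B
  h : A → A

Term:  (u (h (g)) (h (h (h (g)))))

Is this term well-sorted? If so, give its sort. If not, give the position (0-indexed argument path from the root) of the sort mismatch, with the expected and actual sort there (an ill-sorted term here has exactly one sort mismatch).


    (g) : A
  (h (g)) : A
        (g) : A
      (h (g)) : A
    (h (h (g))) : A
  (h (h (h (g)))) : A
(u (h (g)) (h (h (h (g))))) : B

well-sorted; sort = B


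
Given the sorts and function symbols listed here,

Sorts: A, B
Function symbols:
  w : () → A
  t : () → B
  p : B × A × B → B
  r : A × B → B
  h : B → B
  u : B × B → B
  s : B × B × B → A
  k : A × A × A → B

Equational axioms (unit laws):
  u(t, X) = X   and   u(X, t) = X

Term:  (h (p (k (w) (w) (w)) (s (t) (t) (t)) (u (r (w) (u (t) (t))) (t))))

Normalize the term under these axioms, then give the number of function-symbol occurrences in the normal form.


1. (h (p (k (w) (w) (w)) (s (t) (t) (t)) (u (r (w) (u (t) (t))) (t))))  →  (h (p (k (w) (w) (w)) (s (t) (t) (t)) (r (w) (u (t) (t)))))
2. (h (p (k (w) (w) (w)) (s (t) (t) (t)) (r (w) (u (t) (t)))))  →  (h (p (k (w) (w) (w)) (s (t) (t) (t)) (r (w) (t))))
normal form: (h (p (k (w) (w) (w)) (s (t) (t) (t)) (r (w) (t))))

size = 13
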